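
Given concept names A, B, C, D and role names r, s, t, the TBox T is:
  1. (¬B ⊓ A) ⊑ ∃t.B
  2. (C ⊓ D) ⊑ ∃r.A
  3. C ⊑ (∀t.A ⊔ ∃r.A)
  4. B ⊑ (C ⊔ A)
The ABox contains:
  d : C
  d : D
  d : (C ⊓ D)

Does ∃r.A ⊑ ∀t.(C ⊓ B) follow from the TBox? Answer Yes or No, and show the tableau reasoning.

1. ∃r.A ⊑ ∀t.(C ⊓ B)  ⇔  (∃r.A ⊓ ∃t.(¬C ⊔ ¬B)) unsat w.r.t. T
   open: L(x₀) ⊇ {¬A, ¬B, ¬C, ∃r.A, ∃t.(¬C ⊔ ¬B)} (+ ∃-successors)
2. Hence ∃r.A ⊑ ∀t.(C ⊓ B): not entailed.

No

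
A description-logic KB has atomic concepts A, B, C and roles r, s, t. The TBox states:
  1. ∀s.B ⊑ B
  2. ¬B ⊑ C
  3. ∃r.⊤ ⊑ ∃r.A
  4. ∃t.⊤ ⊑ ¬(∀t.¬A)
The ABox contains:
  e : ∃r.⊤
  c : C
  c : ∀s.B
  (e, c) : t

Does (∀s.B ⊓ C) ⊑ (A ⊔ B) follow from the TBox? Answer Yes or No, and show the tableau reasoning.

Yes

1. (∀s.B ⊓ C) ⊑ (A ⊔ B)  ⇔  ((∀s.B ⊓ C) ⊓ (¬A ⊓ ¬B)) unsat w.r.t. T
   all branches close; clash {B, ¬B} at x₀
2. Hence (∀s.B ⊓ C) ⊑ (A ⊔ B): entailed.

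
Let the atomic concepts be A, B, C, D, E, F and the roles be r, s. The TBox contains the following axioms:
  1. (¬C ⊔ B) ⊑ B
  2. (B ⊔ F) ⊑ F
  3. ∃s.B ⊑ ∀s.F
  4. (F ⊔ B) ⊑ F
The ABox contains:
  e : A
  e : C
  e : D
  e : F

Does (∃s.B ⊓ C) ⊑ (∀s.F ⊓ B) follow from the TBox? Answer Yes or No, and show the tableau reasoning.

No

1. (∃s.B ⊓ C) ⊑ (∀s.F ⊓ B)  ⇔  ((∃s.B ⊓ C) ⊓ (∃s.¬F ⊔ ¬B)) unsat w.r.t. T
   apply at x₀: ∃s.B⊑∀s.F
   open: L(x₀) ⊇ {C, ¬B, ¬F, ∀s.F, ∃s.B} (+ ∃-successors)
2. Hence (∃s.B ⊓ C) ⊑ (∀s.F ⊓ B): not entailed.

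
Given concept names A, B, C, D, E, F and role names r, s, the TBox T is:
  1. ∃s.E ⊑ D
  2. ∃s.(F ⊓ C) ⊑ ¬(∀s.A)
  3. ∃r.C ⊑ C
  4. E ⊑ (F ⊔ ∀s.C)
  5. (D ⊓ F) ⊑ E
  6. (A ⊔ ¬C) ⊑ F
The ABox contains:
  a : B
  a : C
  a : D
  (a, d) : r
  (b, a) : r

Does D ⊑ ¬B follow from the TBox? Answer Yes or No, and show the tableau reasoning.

1. D ⊑ ¬B  ⇔  (D ⊓ B) unsat w.r.t. T
   open: L(x₀) ⊇ {B, C, D, ¬A, ¬E, …}
2. Hence D ⊑ ¬B: not entailed.

No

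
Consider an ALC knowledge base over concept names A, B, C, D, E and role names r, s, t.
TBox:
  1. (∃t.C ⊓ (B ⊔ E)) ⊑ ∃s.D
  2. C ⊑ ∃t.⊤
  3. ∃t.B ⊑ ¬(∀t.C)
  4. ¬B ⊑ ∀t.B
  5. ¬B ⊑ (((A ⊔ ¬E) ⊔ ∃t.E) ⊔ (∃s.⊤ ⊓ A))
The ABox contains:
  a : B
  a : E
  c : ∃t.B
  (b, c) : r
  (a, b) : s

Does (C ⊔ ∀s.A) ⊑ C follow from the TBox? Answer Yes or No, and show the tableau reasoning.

1. (C ⊔ ∀s.A) ⊑ C  ⇔  ((C ⊔ ∀s.A) ⊓ ¬C) unsat w.r.t. T
   open: L(x₀) ⊇ {B, ¬C, ∀s.A, ∀t.¬B, ∀t.¬C}
2. Hence (C ⊔ ∀s.A) ⊑ C: not entailed.

No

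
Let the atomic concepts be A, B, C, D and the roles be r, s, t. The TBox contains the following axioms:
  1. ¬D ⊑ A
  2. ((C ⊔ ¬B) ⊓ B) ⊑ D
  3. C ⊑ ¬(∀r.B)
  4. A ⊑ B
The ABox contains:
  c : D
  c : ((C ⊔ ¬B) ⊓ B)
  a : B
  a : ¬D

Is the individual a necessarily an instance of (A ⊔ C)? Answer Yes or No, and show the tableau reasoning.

Yes

1. a : (A ⊔ C)?  L(a) = {B, ¬D} ∪ {(¬A ⊓ ¬C)}
   clash {A, ¬A} at a — a ∈ (A ⊔ C)
2. Hence a : (A ⊔ C): entailed.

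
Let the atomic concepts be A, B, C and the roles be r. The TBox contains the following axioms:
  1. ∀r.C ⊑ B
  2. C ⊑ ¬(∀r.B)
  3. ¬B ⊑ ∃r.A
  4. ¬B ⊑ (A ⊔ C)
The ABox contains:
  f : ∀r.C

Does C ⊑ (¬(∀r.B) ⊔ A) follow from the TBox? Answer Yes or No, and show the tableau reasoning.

Yes

1. C ⊑ (¬(∀r.B) ⊔ A)  ⇔  (C ⊓ (∀r.B ⊓ ¬A)) unsat w.r.t. T
   all branches close; clash {B, ¬B} at an ∃-successor
2. Hence C ⊑ (¬(∀r.B) ⊔ A): entailed.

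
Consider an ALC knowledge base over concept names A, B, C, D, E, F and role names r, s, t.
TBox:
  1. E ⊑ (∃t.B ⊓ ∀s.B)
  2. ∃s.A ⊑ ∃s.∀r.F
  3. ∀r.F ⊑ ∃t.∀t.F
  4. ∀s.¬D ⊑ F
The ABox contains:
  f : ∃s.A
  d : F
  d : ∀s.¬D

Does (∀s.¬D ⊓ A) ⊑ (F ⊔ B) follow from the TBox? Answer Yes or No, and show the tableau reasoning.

Yes

1. (∀s.¬D ⊓ A) ⊑ (F ⊔ B)  ⇔  ((∀s.¬D ⊓ A) ⊓ (¬F ⊓ ¬B)) unsat w.r.t. T
   all branches close; clash {F, ¬F} at x₀
2. Hence (∀s.¬D ⊓ A) ⊑ (F ⊔ B): entailed.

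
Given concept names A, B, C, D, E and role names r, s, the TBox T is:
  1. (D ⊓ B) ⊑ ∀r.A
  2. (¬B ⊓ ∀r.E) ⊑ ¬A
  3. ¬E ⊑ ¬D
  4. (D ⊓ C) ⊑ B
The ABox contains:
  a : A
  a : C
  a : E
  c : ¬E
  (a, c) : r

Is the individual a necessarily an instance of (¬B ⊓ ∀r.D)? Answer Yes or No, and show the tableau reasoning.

No

1. a : (¬B ⊓ ∀r.D)?  L(a) = {A, C, E} ∪ {(B ⊔ ∃r.¬D)}
   open: L(a) ⊇ {A, B, C, E, ¬D} — a ∉ (¬B ⊓ ∀r.D) possible
2. Hence a : (¬B ⊓ ∀r.D): not entailed.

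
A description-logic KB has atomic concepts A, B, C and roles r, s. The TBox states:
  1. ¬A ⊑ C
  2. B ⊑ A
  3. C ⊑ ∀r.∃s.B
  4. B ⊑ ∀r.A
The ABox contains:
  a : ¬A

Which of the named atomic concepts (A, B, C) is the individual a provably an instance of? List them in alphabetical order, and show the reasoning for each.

{C}

1. a : A?  L(a) = {¬A} ∪ {¬A}
   apply at a: ¬A⊑C
   open: L(a) ⊇ {C, ¬A, ¬B, ∀r.∃s.B} — a ∉ A possible
2. a : B?  L(a) = {¬A} ∪ {¬B}
   apply at a: ¬A⊑C
   open: L(a) ⊇ {C, ¬A, ¬B, ∀r.∃s.B} — a ∉ B possible
3. a : C?  L(a) = {¬A} ∪ {¬C}
   clash {C, ¬C} at a — a ∈ C
4. Entailed for a: {C}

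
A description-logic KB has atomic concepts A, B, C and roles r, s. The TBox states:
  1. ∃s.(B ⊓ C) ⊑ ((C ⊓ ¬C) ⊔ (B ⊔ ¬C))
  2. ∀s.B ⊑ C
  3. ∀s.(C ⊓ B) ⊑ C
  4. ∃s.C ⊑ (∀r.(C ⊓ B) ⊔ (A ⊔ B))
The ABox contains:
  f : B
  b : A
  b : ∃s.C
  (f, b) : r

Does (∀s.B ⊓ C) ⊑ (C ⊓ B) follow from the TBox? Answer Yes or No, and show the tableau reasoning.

1. (∀s.B ⊓ C) ⊑ (C ⊓ B)  ⇔  ((∀s.B ⊓ C) ⊓ (¬C ⊔ ¬B)) unsat w.r.t. T
   open: L(x₀) ⊇ {C, ¬B, ∀s.(¬B ⊔ ¬C), ∀s.B, ∀s.¬C}
2. Hence (∀s.B ⊓ C) ⊑ (C ⊓ B): not entailed.

No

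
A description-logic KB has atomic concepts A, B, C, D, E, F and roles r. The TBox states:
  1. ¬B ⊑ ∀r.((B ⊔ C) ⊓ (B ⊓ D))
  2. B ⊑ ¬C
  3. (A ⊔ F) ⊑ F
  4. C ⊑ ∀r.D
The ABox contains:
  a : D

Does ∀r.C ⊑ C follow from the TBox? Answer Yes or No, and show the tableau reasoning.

1. ∀r.C ⊑ C  ⇔  (∀r.C ⊓ ¬C) unsat w.r.t. T
   open: L(x₀) ⊇ {B, ¬A, ¬C, ¬F, ∀r.C}
2. Hence ∀r.C ⊑ C: not entailed.

No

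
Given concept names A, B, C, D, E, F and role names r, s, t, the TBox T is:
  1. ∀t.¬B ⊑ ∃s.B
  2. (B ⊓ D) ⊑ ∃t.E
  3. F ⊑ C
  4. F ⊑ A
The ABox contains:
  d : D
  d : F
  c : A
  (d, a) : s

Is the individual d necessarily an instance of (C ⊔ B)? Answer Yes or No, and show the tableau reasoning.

Yes

1. d : (C ⊔ B)?  L(d) = {D, F} ∪ {(¬C ⊓ ¬B)}
   clash {C, ¬C} at d — d ∈ (C ⊔ B)
2. Hence d : (C ⊔ B): entailed.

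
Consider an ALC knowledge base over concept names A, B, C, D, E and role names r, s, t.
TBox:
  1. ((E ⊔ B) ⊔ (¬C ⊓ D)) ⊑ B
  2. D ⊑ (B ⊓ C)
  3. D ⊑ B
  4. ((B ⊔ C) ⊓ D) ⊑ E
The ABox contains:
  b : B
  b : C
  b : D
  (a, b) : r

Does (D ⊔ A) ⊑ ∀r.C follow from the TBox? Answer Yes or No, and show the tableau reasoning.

1. (D ⊔ A) ⊑ ∀r.C  ⇔  ((D ⊔ A) ⊓ ∃r.¬C) unsat w.r.t. T
   open: L(x₀) ⊇ {B, C, D, E, ∃r.¬C} (+ ∃-successors)
2. Hence (D ⊔ A) ⊑ ∀r.C: not entailed.

No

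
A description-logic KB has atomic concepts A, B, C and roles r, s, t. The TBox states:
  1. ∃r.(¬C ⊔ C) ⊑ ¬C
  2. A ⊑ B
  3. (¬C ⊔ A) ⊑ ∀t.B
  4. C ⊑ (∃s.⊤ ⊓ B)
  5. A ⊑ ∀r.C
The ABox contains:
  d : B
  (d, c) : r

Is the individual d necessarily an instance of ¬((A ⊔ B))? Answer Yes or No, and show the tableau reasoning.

No

1. d : ¬((A ⊔ B))?  L(d) = {B} ∪ {(A ⊔ B)}
   open: L(d) ⊇ {B, ¬A, ¬C, ∀t.B} — d ∉ ¬((A ⊔ B)) possible
2. Hence d : ¬((A ⊔ B)): not entailed.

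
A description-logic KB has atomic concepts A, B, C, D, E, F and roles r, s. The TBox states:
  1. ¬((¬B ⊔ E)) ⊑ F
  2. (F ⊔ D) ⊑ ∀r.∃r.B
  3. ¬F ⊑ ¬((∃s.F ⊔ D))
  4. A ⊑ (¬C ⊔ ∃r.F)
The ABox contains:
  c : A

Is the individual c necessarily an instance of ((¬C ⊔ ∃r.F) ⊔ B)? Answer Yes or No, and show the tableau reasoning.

Yes

1. c : ((¬C ⊔ ∃r.F) ⊔ B)?  L(c) = {A} ∪ {((C ⊓ ∀r.¬F) ⊓ ¬B)}
   clash {F, ¬F} at an ∃-successor — c ∈ ((¬C ⊔ ∃r.F) ⊔ B)
2. Hence c : ((¬C ⊔ ∃r.F) ⊔ B): entailed.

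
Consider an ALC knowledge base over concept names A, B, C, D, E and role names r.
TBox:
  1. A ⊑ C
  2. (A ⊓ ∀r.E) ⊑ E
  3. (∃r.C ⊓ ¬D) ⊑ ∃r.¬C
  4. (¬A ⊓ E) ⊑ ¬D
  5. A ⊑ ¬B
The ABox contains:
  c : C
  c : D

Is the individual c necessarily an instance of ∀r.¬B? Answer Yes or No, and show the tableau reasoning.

1. c : ∀r.¬B?  L(c) = {C, D} ∪ {∃r.B}
   open: L(c) ⊇ {C, D, ¬A, ¬E, ∃r.B} (+ ∃-successors) — c ∉ ∀r.¬B possible
2. Hence c : ∀r.¬B: not entailed.

No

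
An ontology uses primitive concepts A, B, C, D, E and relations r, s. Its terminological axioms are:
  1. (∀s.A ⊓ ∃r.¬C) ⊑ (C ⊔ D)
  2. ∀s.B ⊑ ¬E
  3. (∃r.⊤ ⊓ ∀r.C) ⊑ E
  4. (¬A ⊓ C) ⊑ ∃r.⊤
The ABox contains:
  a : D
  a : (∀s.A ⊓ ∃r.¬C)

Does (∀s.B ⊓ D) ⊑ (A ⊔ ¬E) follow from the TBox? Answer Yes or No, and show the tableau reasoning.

1. (∀s.B ⊓ D) ⊑ (A ⊔ ¬E)  ⇔  ((∀s.B ⊓ D) ⊓ (¬A ⊓ E)) unsat w.r.t. T
   all branches close; clash {E, ¬E} at x₀
2. Hence (∀s.B ⊓ D) ⊑ (A ⊔ ¬E): entailed.

Yes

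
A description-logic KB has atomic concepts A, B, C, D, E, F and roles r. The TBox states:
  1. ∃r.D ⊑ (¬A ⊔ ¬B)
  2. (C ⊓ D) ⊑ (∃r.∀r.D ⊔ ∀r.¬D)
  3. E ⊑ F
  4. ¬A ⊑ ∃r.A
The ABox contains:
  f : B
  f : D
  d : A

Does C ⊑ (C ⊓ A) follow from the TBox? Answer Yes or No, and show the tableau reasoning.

1. C ⊑ (C ⊓ A)  ⇔  (C ⊓ (¬C ⊔ ¬A)) unsat w.r.t. T
   open: L(x₀) ⊇ {C, ¬A, ¬D, ¬E, ∀r.¬D, …} (+ ∃-successors)
2. Hence C ⊑ (C ⊓ A): not entailed.

No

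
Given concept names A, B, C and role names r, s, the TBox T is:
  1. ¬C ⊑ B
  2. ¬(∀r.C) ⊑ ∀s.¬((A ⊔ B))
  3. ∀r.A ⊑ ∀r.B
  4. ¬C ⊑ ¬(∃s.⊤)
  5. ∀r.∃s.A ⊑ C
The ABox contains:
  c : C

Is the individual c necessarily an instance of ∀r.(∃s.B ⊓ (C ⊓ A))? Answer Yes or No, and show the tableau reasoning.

No

1. c : ∀r.(∃s.B ⊓ (C ⊓ A))?  L(c) = {C} ∪ {∃r.(∀s.¬B ⊔ (¬C ⊔ ¬A))}
   open: L(c) ⊇ {C, ∀r.C, ∃r.(∀s.¬B ⊔ (¬C ⊔ ¬A)), ∃r.¬A} (+ ∃-successors) — c ∉ ∀r.(∃s.B ⊓ (C ⊓ A)) possible
2. Hence c : ∀r.(∃s.B ⊓ (C ⊓ A)): not entailed.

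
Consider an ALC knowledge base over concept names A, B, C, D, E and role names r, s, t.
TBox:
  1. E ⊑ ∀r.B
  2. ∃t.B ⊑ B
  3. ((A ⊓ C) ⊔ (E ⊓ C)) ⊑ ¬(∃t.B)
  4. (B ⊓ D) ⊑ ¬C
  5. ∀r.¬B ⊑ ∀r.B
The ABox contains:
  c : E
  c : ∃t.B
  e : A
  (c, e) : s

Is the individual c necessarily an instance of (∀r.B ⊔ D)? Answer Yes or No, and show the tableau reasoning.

Yes

1. c : (∀r.B ⊔ D)?  L(c) = {E, ∃t.B} ∪ {(∃r.¬B ⊓ ¬D)}
   clash {B, ¬B} at an ∃-successor — c ∈ (∀r.B ⊔ D)
2. Hence c : (∀r.B ⊔ D): entailed.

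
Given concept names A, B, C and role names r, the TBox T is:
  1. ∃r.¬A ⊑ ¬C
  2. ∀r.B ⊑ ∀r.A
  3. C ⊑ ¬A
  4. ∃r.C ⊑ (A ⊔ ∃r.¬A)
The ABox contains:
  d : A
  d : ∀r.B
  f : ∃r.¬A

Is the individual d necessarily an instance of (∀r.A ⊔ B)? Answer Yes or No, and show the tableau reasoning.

1. d : (∀r.A ⊔ B)?  L(d) = {A, ∀r.B} ∪ {(∃r.¬A ⊓ ¬B)}
   clash {A, ¬A} at d — d ∈ (∀r.A ⊔ B)
2. Hence d : (∀r.A ⊔ B): entailed.

Yes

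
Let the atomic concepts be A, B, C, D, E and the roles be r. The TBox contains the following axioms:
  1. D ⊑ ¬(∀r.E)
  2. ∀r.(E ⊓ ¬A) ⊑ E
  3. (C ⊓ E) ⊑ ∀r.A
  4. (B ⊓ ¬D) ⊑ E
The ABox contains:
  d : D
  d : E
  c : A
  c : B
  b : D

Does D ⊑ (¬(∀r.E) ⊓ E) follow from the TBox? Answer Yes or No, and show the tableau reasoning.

No

1. D ⊑ (¬(∀r.E) ⊓ E)  ⇔  (D ⊓ (∀r.E ⊔ ¬E)) unsat w.r.t. T
   apply at x₀: D⊑¬(∀r.E)
   open: L(x₀) ⊇ {D, ¬E, ∃r.(¬E ⊔ A), ∃r.¬E} (+ ∃-successors)
2. Hence D ⊑ (¬(∀r.E) ⊓ E): not entailed.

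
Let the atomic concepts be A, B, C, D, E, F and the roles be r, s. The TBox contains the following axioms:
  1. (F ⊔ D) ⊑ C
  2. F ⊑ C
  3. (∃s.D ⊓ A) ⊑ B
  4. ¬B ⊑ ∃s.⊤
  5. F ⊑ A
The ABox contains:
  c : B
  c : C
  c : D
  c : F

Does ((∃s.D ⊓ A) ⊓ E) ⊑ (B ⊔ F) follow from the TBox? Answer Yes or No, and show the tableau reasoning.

1. ((∃s.D ⊓ A) ⊓ E) ⊑ (B ⊔ F)  ⇔  (((∃s.D ⊓ A) ⊓ E) ⊓ (¬B ⊓ ¬F)) unsat w.r.t. T
   all branches close; clash {B, ¬B} at x₀
2. Hence ((∃s.D ⊓ A) ⊓ E) ⊑ (B ⊔ F): entailed.

Yes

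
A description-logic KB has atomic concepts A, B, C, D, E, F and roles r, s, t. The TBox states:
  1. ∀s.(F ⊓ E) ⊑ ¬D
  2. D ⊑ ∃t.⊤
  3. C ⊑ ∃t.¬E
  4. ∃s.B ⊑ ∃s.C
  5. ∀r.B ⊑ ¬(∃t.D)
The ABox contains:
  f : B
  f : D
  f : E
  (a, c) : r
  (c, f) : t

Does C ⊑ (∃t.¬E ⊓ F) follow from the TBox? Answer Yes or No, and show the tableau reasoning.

1. C ⊑ (∃t.¬E ⊓ F)  ⇔  (C ⊓ (∀t.E ⊔ ¬F)) unsat w.r.t. T
   apply at x₀: C⊑∃t.¬E
   open: L(x₀) ⊇ {C, ¬D, ¬F, ∀s.¬B, ∃r.¬B, …} (+ ∃-successors)
2. Hence C ⊑ (∃t.¬E ⊓ F): not entailed.

No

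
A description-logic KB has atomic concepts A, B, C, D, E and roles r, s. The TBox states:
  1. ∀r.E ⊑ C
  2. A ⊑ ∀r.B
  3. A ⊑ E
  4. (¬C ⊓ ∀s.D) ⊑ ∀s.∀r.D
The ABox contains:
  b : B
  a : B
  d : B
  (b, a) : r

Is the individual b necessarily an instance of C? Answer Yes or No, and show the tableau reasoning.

No

1. b : C?  L(b) = {B} ∪ {¬C}
   open: L(b) ⊇ {B, ¬A, ¬C, ∃r.¬E, ∃s.¬D} (+ ∃-successors) — b ∉ C possible
2. Hence b : C: not entailed.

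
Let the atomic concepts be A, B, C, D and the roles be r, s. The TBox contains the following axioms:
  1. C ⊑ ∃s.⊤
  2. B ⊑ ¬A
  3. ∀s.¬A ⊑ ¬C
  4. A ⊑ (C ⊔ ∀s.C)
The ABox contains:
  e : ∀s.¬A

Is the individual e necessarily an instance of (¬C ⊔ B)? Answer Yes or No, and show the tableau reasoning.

Yes

1. e : (¬C ⊔ B)?  L(e) = {∀s.¬A} ∪ {(C ⊓ ¬B)}
   clash {C, ¬C} at e — e ∈ (¬C ⊔ B)
2. Hence e : (¬C ⊔ B): entailed.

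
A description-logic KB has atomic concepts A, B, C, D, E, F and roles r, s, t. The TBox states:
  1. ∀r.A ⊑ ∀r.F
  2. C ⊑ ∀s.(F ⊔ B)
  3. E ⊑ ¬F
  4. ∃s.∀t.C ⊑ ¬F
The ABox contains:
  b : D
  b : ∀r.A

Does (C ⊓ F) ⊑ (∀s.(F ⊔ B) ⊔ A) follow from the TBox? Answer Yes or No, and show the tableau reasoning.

Yes

1. (C ⊓ F) ⊑ (∀s.(F ⊔ B) ⊔ A)  ⇔  ((C ⊓ F) ⊓ (∃s.(¬F ⊓ ¬B) ⊓ ¬A)) unsat w.r.t. T
   all branches close; clash {F, ¬F} at x₀
2. Hence (C ⊓ F) ⊑ (∀s.(F ⊔ B) ⊔ A): entailed.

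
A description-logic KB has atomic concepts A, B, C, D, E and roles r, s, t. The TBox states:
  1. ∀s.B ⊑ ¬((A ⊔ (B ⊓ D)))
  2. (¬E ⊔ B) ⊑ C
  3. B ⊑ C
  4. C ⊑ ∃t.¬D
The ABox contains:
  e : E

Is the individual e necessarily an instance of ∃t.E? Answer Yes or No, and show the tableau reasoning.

1. e : ∃t.E?  L(e) = {E} ∪ {∀t.¬E}
   open: L(e) ⊇ {E, ¬B, ¬C, ∀t.¬E, ∃s.¬B} (+ ∃-successors) — e ∉ ∃t.E possible
2. Hence e : ∃t.E: not entailed.

No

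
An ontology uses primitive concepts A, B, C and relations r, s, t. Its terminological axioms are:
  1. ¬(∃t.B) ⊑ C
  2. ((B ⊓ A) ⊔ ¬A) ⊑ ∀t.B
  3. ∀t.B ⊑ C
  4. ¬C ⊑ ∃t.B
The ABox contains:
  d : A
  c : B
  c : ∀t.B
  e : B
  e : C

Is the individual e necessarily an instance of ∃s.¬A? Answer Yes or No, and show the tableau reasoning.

No

1. e : ∃s.¬A?  L(e) = {B, C} ∪ {∀s.A}
   open: L(e) ⊇ {B, C, ∀s.A, ∀t.B} — e ∉ ∃s.¬A possible
2. Hence e : ∃s.¬A: not entailed.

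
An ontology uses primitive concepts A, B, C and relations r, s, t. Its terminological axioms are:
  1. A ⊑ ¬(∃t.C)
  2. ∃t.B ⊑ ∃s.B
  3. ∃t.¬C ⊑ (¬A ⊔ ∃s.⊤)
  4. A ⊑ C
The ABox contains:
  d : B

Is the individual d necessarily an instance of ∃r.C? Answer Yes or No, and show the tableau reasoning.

No

1. d : ∃r.C?  L(d) = {B} ∪ {∀r.¬C}
   open: L(d) ⊇ {B, ¬A, ∀r.¬C, ∀t.C, ∀t.¬B} — d ∉ ∃r.C possible
2. Hence d : ∃r.C: not entailed.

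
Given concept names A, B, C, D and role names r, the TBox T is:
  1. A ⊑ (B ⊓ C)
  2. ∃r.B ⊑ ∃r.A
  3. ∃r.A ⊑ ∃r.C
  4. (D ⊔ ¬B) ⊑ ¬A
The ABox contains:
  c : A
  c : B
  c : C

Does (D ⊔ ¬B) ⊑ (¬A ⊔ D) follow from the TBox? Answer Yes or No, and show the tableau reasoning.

Yes

1. (D ⊔ ¬B) ⊑ (¬A ⊔ D)  ⇔  ((D ⊔ ¬B) ⊓ (A ⊓ ¬D)) unsat w.r.t. T
   all branches close; clash {B, ¬B} at x₀
2. Hence (D ⊔ ¬B) ⊑ (¬A ⊔ D): entailed.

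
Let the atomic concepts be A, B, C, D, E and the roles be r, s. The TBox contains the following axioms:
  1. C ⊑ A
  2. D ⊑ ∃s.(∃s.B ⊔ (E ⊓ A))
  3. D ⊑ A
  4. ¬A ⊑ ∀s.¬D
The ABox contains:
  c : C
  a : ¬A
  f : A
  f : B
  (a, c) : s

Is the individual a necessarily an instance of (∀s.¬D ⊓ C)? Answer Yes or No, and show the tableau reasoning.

No

1. a : (∀s.¬D ⊓ C)?  L(a) = {¬A} ∪ {(∃s.D ⊔ ¬C)}
   apply at a: ¬A⊑∀s.¬D
   open: L(a) ⊇ {¬A, ¬C, ¬D, ∀s.¬D} — a ∉ (∀s.¬D ⊓ C) possible
2. Hence a : (∀s.¬D ⊓ C): not entailed.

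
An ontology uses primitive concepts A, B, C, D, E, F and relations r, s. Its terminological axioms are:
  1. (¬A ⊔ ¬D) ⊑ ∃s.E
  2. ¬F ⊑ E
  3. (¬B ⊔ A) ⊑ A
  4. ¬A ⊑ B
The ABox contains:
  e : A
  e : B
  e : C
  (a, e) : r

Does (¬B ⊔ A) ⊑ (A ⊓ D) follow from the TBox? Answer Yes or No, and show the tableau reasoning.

1. (¬B ⊔ A) ⊑ (A ⊓ D)  ⇔  ((¬B ⊔ A) ⊓ (¬A ⊔ ¬D)) unsat w.r.t. T
   apply at x₀: (¬A ⊔ ¬D)⊑∃s.E; (¬B ⊔ A)⊑A
   open: L(x₀) ⊇ {A, F, ¬D, ∃s.E} (+ ∃-successors)
2. Hence (¬B ⊔ A) ⊑ (A ⊓ D): not entailed.

No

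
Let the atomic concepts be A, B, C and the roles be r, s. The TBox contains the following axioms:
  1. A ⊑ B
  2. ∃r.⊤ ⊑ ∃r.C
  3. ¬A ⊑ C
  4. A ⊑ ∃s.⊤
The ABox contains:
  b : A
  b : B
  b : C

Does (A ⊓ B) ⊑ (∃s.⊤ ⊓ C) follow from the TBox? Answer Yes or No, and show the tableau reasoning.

1. (A ⊓ B) ⊑ (∃s.⊤ ⊓ C)  ⇔  ((A ⊓ B) ⊓ (∀s.⊥ ⊔ ¬C)) unsat w.r.t. T
   apply at x₀: A⊑∃s.⊤
   open: L(x₀) ⊇ {A, B, ¬C, ∀r.⊥, ∃s.⊤} (+ ∃-successors)
2. Hence (A ⊓ B) ⊑ (∃s.⊤ ⊓ C): not entailed.

No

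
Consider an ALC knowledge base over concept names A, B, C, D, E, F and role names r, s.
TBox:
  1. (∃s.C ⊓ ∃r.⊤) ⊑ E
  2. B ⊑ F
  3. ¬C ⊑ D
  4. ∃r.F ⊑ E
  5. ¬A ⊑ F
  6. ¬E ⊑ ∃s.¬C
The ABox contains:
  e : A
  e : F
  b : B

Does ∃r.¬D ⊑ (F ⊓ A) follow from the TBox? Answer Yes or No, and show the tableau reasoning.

1. ∃r.¬D ⊑ (F ⊓ A)  ⇔  (∃r.¬D ⊓ (¬F ⊔ ¬A)) unsat w.r.t. T
   open: L(x₀) ⊇ {A, C, E, ¬B, ¬F, …} (+ ∃-successors)
2. Hence ∃r.¬D ⊑ (F ⊓ A): not entailed.

No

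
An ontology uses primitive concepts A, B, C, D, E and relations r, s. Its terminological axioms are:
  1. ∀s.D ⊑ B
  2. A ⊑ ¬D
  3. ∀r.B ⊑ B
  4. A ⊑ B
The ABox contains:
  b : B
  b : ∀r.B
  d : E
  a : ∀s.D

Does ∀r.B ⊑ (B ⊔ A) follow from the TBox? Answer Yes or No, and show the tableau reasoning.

Yes

1. ∀r.B ⊑ (B ⊔ A)  ⇔  (∀r.B ⊓ (¬B ⊓ ¬A)) unsat w.r.t. T
   all branches close; clash {B, ¬B} at x₀
2. Hence ∀r.B ⊑ (B ⊔ A): entailed.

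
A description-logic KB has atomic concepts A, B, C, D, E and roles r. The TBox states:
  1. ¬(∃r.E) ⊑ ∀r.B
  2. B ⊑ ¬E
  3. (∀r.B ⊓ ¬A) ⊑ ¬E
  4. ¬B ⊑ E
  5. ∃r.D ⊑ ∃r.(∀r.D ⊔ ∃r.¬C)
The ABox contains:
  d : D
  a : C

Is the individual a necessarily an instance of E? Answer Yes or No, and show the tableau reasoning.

1. a : E?  L(a) = {C} ∪ {¬E}
   open: L(a) ⊇ {B, C, ¬E, ∀r.¬D, ∃r.E} (+ ∃-successors) — a ∉ E possible
2. Hence a : E: not entailed.

No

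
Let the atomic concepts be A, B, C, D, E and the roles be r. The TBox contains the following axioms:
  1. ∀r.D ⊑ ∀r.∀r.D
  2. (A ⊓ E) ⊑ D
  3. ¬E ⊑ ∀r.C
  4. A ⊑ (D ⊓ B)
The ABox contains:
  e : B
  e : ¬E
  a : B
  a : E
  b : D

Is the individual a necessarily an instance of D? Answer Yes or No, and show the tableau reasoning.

1. a : D?  L(a) = {B, E} ∪ {¬D}
   open: L(a) ⊇ {B, E, ¬A, ¬D, ∃r.¬D} (+ ∃-successors) — a ∉ D possible
2. Hence a : D: not entailed.

No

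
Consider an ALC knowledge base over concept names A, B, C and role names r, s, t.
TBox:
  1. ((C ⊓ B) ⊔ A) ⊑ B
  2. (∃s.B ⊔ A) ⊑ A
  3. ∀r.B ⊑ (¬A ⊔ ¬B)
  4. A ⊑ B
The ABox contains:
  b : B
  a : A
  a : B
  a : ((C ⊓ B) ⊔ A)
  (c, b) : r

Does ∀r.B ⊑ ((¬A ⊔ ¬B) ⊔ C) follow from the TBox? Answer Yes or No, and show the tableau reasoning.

Yes

1. ∀r.B ⊑ ((¬A ⊔ ¬B) ⊔ C)  ⇔  (∀r.B ⊓ ((A ⊓ B) ⊓ ¬C)) unsat w.r.t. T
   all branches close; clash {B, ¬B} at x₀
2. Hence ∀r.B ⊑ ((¬A ⊔ ¬B) ⊔ C): entailed.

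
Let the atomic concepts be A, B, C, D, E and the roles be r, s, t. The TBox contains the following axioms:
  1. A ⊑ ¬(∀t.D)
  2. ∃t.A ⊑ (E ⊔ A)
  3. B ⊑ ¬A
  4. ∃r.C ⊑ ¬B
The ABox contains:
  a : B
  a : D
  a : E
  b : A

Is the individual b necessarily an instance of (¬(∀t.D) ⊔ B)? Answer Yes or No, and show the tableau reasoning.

1. b : (¬(∀t.D) ⊔ B)?  L(b) = {A} ∪ {(∀t.D ⊓ ¬B)}
   clash {D, ¬D} at an ∃-successor — b ∈ (¬(∀t.D) ⊔ B)
2. Hence b : (¬(∀t.D) ⊔ B): entailed.

Yes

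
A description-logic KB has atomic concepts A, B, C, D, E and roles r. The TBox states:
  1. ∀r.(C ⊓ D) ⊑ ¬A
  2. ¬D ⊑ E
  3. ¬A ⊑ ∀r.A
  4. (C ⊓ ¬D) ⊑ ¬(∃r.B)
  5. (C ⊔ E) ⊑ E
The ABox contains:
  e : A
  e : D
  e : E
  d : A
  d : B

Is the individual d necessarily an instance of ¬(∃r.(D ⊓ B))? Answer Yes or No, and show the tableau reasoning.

No

1. d : ¬(∃r.(D ⊓ B))?  L(d) = {A, B} ∪ {∃r.(D ⊓ B)}
   open: L(d) ⊇ {A, B, D, ¬C, ¬E, …} (+ ∃-successors) — d ∉ ¬(∃r.(D ⊓ B)) possible
2. Hence d : ¬(∃r.(D ⊓ B)): not entailed.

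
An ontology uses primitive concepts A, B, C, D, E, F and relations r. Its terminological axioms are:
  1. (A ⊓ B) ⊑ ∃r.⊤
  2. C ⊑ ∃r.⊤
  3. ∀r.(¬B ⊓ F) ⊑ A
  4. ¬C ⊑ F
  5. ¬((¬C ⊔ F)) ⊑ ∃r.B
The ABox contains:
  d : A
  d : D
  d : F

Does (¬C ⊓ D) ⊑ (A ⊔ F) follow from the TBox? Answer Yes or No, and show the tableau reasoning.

Yes

1. (¬C ⊓ D) ⊑ (A ⊔ F)  ⇔  ((¬C ⊓ D) ⊓ (¬A ⊓ ¬F)) unsat w.r.t. T
   all branches close; clash {F, ¬F} at x₀
2. Hence (¬C ⊓ D) ⊑ (A ⊔ F): entailed.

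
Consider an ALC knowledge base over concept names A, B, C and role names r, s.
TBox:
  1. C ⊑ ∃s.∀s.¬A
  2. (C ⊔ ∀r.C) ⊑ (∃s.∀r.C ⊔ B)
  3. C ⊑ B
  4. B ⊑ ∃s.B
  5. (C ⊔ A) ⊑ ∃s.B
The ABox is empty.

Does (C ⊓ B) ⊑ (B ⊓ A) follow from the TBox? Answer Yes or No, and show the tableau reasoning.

1. (C ⊓ B) ⊑ (B ⊓ A)  ⇔  ((C ⊓ B) ⊓ (¬B ⊔ ¬A)) unsat w.r.t. T
   apply at x₀: C⊑∃s.∀s.¬A; B⊑∃s.B
   open: L(x₀) ⊇ {B, C, ¬A, ∃s.B, ∃s.∀s.¬A} (+ ∃-successors)
2. Hence (C ⊓ B) ⊑ (B ⊓ A): not entailed.

No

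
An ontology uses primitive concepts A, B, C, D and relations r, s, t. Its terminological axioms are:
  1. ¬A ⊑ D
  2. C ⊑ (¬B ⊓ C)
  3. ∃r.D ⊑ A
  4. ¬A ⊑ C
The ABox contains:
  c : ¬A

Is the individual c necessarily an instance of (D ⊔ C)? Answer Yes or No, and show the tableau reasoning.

Yes

1. c : (D ⊔ C)?  L(c) = {¬A} ∪ {(¬D ⊓ ¬C)}
   clash {C, ¬C} at c — c ∈ (D ⊔ C)
2. Hence c : (D ⊔ C): entailed.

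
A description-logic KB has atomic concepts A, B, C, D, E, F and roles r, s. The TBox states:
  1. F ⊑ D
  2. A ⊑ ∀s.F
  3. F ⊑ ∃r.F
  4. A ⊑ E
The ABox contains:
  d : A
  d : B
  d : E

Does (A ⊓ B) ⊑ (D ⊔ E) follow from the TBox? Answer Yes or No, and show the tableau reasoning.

1. (A ⊓ B) ⊑ (D ⊔ E)  ⇔  ((A ⊓ B) ⊓ (¬D ⊓ ¬E)) unsat w.r.t. T
   all branches close; clash {E, ¬E} at x₀
2. Hence (A ⊓ B) ⊑ (D ⊔ E): entailed.

Yes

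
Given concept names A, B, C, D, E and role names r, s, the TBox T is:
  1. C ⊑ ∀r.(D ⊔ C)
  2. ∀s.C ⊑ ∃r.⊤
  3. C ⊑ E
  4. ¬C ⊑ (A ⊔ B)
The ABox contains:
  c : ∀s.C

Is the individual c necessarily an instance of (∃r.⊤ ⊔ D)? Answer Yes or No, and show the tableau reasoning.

Yes

1. c : (∃r.⊤ ⊔ D)?  L(c) = {∀s.C} ∪ {(∀r.⊥ ⊓ ¬D)}
   clash ⊥ at an ∃-successor — c ∈ (∃r.⊤ ⊔ D)
2. Hence c : (∃r.⊤ ⊔ D): entailed.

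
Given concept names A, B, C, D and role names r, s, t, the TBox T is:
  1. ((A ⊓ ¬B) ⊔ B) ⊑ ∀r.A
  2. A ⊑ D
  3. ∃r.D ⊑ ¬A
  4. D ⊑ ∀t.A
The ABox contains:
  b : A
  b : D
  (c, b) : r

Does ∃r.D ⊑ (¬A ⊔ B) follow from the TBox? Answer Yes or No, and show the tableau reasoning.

1. ∃r.D ⊑ (¬A ⊔ B)  ⇔  (∃r.D ⊓ (A ⊓ ¬B)) unsat w.r.t. T
   all branches close; clash {A, ¬A} at x₀
2. Hence ∃r.D ⊑ (¬A ⊔ B): entailed.

Yes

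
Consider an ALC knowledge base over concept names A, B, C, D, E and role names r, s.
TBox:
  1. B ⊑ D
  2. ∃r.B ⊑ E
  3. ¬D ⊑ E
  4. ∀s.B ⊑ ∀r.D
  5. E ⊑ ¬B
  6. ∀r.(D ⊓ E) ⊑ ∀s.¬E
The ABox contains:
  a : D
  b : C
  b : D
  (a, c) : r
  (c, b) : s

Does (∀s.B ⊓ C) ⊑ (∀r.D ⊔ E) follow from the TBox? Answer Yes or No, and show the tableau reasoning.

Yes

1. (∀s.B ⊓ C) ⊑ (∀r.D ⊔ E)  ⇔  ((∀s.B ⊓ C) ⊓ (∃r.¬D ⊓ ¬E)) unsat w.r.t. T
   all branches close; clash {E, ¬E} at x₀
2. Hence (∀s.B ⊓ C) ⊑ (∀r.D ⊔ E): entailed.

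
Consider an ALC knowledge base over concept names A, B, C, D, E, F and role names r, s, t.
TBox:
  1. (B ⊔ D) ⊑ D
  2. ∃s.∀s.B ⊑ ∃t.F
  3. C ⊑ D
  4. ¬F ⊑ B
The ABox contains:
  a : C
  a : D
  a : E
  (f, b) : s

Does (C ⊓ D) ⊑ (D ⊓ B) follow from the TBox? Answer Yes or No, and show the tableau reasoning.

1. (C ⊓ D) ⊑ (D ⊓ B)  ⇔  ((C ⊓ D) ⊓ (¬D ⊔ ¬B)) unsat w.r.t. T
   open: L(x₀) ⊇ {C, D, F, ¬B, ∀s.∃s.¬B}
2. Hence (C ⊓ D) ⊑ (D ⊓ B): not entailed.

No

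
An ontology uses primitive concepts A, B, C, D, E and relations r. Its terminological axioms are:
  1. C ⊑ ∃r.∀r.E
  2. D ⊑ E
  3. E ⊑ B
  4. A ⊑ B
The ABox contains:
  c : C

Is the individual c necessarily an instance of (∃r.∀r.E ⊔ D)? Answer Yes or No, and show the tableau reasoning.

Yes

1. c : (∃r.∀r.E ⊔ D)?  L(c) = {C} ∪ {(∀r.∃r.¬E ⊓ ¬D)}
   clash {E, ¬E} at an ∃-successor — c ∈ (∃r.∀r.E ⊔ D)
2. Hence c : (∃r.∀r.E ⊔ D): entailed.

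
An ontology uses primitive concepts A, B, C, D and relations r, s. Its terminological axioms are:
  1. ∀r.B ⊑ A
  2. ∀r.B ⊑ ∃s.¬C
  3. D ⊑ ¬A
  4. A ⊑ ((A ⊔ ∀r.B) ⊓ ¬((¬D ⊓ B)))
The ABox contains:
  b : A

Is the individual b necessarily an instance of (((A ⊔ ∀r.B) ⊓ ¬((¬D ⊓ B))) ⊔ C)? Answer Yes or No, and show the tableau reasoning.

Yes

1. b : (((A ⊔ ∀r.B) ⊓ ¬((¬D ⊓ B))) ⊔ C)?  L(b) = {A} ∪ {(((¬A ⊓ ∃r.¬B) ⊔ (¬D ⊓ B)) ⊓ ¬C)}
   clash {A, ¬A} at b — b ∈ (((A ⊔ ∀r.B) ⊓ ¬((¬D ⊓ B))) ⊔ C)
2. Hence b : (((A ⊔ ∀r.B) ⊓ ¬((¬D ⊓ B))) ⊔ C): entailed.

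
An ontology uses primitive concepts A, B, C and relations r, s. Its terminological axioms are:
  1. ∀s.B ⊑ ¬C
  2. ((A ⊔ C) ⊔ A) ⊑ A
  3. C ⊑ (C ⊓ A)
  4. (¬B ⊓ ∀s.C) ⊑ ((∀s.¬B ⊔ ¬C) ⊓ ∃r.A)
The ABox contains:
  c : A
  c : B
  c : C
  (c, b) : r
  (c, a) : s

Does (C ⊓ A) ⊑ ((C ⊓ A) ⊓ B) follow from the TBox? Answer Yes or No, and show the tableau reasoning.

1. (C ⊓ A) ⊑ ((C ⊓ A) ⊓ B)  ⇔  ((C ⊓ A) ⊓ ((¬C ⊔ ¬A) ⊔ ¬B)) unsat w.r.t. T
   open: L(x₀) ⊇ {A, C, ¬B, ∃s.¬B, ∃s.¬C} (+ ∃-successors)
2. Hence (C ⊓ A) ⊑ ((C ⊓ A) ⊓ B): not entailed.

No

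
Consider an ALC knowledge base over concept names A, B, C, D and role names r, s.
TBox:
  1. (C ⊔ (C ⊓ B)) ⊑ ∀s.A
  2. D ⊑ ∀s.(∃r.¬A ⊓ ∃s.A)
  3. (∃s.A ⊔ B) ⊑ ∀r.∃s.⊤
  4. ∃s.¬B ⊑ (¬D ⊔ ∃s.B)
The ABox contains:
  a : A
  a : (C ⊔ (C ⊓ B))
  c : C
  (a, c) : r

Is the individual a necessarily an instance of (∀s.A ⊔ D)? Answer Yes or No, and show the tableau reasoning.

1. a : (∀s.A ⊔ D)?  L(a) = {A, (C ⊔ (C ⊓ B))} ∪ {(∃s.¬A ⊓ ¬D)}
   clash {A, ¬A} at an ∃-successor — a ∈ (∀s.A ⊔ D)
2. Hence a : (∀s.A ⊔ D): entailed.

Yes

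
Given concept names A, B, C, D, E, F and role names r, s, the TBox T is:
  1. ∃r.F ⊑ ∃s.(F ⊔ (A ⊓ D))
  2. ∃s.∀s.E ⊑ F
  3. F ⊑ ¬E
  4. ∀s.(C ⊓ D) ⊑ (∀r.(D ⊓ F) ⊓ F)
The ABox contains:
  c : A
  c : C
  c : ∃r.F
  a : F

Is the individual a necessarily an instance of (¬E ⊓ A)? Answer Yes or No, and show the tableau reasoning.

No

1. a : (¬E ⊓ A)?  L(a) = {F} ∪ {(E ⊔ ¬A)}
   apply at a: F⊑¬E
   open: L(a) ⊇ {F, ¬A, ¬E, ∀r.¬F, ∃s.(¬C ⊔ ¬D)} (+ ∃-successors) — a ∉ (¬E ⊓ A) possible
2. Hence a : (¬E ⊓ A): not entailed.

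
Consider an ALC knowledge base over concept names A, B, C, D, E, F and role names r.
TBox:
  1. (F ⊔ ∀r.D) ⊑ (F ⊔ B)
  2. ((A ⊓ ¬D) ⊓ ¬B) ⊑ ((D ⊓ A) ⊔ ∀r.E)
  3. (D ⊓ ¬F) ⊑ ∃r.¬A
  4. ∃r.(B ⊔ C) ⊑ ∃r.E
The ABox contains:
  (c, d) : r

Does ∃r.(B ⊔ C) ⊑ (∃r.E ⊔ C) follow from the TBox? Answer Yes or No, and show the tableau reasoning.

Yes

1. ∃r.(B ⊔ C) ⊑ (∃r.E ⊔ C)  ⇔  (∃r.(B ⊔ C) ⊓ (∀r.¬E ⊓ ¬C)) unsat w.r.t. T
   all branches close; clash {E, ¬E} at an ∃-successor
2. Hence ∃r.(B ⊔ C) ⊑ (∃r.E ⊔ C): entailed.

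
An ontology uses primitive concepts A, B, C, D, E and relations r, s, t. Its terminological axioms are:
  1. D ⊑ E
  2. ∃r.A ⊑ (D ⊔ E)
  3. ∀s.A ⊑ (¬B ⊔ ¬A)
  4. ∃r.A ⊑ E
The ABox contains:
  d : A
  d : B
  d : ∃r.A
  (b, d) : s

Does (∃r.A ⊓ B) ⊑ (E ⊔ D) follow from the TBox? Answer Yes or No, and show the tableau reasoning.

Yes

1. (∃r.A ⊓ B) ⊑ (E ⊔ D)  ⇔  ((∃r.A ⊓ B) ⊓ (¬E ⊓ ¬D)) unsat w.r.t. T
   all branches close; clash {E, ¬E} at x₀
2. Hence (∃r.A ⊓ B) ⊑ (E ⊔ D): entailed.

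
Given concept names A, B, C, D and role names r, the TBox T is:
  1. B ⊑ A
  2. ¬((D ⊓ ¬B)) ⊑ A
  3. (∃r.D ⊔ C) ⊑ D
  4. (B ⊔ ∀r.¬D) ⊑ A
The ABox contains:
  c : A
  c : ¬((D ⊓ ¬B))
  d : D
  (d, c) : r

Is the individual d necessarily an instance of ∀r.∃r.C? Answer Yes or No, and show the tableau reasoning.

No

1. d : ∀r.∃r.C?  L(d) = {D} ∪ {∃r.∀r.¬C}
   open: L(d) ⊇ {D, ¬B, ∃r.D, ∃r.∀r.¬C} (+ ∃-successors) — d ∉ ∀r.∃r.C possible
2. Hence d : ∀r.∃r.C: not entailed.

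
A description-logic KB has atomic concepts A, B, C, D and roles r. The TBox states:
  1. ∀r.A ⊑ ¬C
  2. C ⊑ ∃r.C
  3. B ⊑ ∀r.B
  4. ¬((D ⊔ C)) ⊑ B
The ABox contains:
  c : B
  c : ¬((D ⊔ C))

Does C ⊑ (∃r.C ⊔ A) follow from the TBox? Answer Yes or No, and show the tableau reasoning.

Yes

1. C ⊑ (∃r.C ⊔ A)  ⇔  (C ⊓ (∀r.¬C ⊓ ¬A)) unsat w.r.t. T
   all branches close; clash {C, ¬C} at x₀
2. Hence C ⊑ (∃r.C ⊔ A): entailed.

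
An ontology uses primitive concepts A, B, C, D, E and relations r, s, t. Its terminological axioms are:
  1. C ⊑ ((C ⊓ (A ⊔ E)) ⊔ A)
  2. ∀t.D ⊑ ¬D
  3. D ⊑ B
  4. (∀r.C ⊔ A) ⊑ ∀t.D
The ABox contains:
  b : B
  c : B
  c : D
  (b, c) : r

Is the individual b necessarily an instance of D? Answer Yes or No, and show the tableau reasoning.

1. b : D?  L(b) = {B} ∪ {¬D}
   open: L(b) ⊇ {B, ¬A, ¬C, ¬D, ∃r.¬C} (+ ∃-successors) — b ∉ D possible
2. Hence b : D: not entailed.

No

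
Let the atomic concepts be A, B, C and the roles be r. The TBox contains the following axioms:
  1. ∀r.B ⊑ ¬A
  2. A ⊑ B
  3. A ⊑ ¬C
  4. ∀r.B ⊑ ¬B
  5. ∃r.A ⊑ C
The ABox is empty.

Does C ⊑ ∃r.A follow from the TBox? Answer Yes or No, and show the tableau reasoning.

No

1. C ⊑ ∃r.A  ⇔  (C ⊓ ∀r.¬A) unsat w.r.t. T
   open: L(x₀) ⊇ {C, ¬A, ∀r.¬A, ∃r.¬B} (+ ∃-successors)
2. Hence C ⊑ ∃r.A: not entailed.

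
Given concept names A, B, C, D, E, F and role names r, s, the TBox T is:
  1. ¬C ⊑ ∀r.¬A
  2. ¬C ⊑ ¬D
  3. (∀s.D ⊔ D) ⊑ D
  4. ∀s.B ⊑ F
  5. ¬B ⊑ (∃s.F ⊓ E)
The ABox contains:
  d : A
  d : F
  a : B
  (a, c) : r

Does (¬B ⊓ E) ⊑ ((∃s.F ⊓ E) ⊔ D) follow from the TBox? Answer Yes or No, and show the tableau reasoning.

1. (¬B ⊓ E) ⊑ ((∃s.F ⊓ E) ⊔ D)  ⇔  ((¬B ⊓ E) ⊓ ((∀s.¬F ⊔ ¬E) ⊓ ¬D)) unsat w.r.t. T
   all branches close; clash {E, ¬E} at x₀
2. Hence (¬B ⊓ E) ⊑ ((∃s.F ⊓ E) ⊔ D): entailed.

Yes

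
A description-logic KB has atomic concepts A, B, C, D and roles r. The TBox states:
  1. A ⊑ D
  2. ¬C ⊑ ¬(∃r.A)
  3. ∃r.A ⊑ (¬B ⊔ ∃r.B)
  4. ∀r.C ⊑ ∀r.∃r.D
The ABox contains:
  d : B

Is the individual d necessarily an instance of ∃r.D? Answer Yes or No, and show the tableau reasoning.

1. d : ∃r.D?  L(d) = {B} ∪ {∀r.¬D}
   open: L(d) ⊇ {B, C, ¬A, ∀r.¬A, ∀r.¬D, …} (+ ∃-successors) — d ∉ ∃r.D possible
2. Hence d : ∃r.D: not entailed.

No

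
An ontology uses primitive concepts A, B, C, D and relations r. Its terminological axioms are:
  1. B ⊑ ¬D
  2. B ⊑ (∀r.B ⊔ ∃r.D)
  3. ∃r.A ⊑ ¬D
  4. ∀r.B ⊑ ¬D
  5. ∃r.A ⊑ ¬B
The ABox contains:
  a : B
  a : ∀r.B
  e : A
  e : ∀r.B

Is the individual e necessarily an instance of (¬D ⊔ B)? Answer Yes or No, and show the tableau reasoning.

1. e : (¬D ⊔ B)?  L(e) = {A, ∀r.B} ∪ {(D ⊓ ¬B)}
   clash {D, ¬D} at e — e ∈ (¬D ⊔ B)
2. Hence e : (¬D ⊔ B): entailed.

Yes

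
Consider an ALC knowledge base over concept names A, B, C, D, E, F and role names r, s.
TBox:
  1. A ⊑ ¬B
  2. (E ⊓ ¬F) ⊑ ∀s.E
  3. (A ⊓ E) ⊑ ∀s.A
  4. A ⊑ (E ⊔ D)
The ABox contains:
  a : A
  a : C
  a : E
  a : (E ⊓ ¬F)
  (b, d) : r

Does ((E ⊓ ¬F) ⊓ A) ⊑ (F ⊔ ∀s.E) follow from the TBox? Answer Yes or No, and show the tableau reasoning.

1. ((E ⊓ ¬F) ⊓ A) ⊑ (F ⊔ ∀s.E)  ⇔  (((E ⊓ ¬F) ⊓ A) ⊓ (¬F ⊓ ∃s.¬E)) unsat w.r.t. T
   all branches close; clash {E, ¬E} at an ∃-successor
2. Hence ((E ⊓ ¬F) ⊓ A) ⊑ (F ⊔ ∀s.E): entailed.

Yes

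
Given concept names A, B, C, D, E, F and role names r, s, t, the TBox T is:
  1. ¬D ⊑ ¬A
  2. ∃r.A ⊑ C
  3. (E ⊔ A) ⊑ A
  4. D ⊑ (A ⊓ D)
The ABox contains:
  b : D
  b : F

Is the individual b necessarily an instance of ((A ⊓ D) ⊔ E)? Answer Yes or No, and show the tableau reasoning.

Yes

1. b : ((A ⊓ D) ⊔ E)?  L(b) = {D, F} ∪ {((¬A ⊔ ¬D) ⊓ ¬E)}
   clash {D, ¬D} at b — b ∈ ((A ⊓ D) ⊔ E)
2. Hence b : ((A ⊓ D) ⊔ E): entailed.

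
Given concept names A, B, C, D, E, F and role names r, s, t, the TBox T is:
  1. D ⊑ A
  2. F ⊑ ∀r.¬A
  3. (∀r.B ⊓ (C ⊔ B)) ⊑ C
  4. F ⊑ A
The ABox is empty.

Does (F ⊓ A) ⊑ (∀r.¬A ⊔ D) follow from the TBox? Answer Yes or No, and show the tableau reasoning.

Yes

1. (F ⊓ A) ⊑ (∀r.¬A ⊔ D)  ⇔  ((F ⊓ A) ⊓ (∃r.A ⊓ ¬D)) unsat w.r.t. T
   all branches close; clash {A, ¬A} at an ∃-successor
2. Hence (F ⊓ A) ⊑ (∀r.¬A ⊔ D): entailed.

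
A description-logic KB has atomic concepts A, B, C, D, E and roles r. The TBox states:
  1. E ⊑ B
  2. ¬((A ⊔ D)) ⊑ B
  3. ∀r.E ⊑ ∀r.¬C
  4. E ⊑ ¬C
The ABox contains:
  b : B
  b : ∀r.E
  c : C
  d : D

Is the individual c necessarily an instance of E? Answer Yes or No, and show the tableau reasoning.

No

1. c : E?  L(c) = {C} ∪ {¬E}
   open: L(c) ⊇ {A, C, ¬E, ∃r.¬E} (+ ∃-successors) — c ∉ E possible
2. Hence c : E: not entailed.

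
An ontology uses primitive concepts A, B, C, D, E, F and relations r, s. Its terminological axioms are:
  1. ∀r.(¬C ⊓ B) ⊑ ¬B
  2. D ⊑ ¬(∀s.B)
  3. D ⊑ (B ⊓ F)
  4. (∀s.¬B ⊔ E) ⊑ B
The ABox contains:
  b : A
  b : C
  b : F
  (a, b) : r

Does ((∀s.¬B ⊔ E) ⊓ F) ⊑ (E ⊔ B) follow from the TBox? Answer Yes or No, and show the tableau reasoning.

1. ((∀s.¬B ⊔ E) ⊓ F) ⊑ (E ⊔ B)  ⇔  (((∀s.¬B ⊔ E) ⊓ F) ⊓ (¬E ⊓ ¬B)) unsat w.r.t. T
   all branches close; clash {B, ¬B} at x₀
2. Hence ((∀s.¬B ⊔ E) ⊓ F) ⊑ (E ⊔ B): entailed.

Yes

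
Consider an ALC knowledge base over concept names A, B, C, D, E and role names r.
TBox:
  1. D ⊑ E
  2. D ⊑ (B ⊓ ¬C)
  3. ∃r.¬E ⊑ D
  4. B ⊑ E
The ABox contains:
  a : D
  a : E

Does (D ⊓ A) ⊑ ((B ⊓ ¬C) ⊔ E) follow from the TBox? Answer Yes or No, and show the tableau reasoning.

Yes

1. (D ⊓ A) ⊑ ((B ⊓ ¬C) ⊔ E)  ⇔  ((D ⊓ A) ⊓ ((¬B ⊔ C) ⊓ ¬E)) unsat w.r.t. T
   all branches close; clash {E, ¬E} at x₀
2. Hence (D ⊓ A) ⊑ ((B ⊓ ¬C) ⊔ E): entailed.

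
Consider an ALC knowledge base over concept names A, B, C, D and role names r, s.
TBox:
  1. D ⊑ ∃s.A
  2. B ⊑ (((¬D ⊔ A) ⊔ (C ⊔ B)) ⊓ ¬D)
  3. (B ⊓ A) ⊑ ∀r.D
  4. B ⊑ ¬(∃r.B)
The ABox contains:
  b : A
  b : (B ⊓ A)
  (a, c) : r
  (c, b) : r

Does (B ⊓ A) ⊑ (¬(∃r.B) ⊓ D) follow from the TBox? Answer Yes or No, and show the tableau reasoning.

1. (B ⊓ A) ⊑ (¬(∃r.B) ⊓ D)  ⇔  ((B ⊓ A) ⊓ (∃r.B ⊔ ¬D)) unsat w.r.t. T
   apply at x₀: B⊑(((¬D ⊔ A) ⊔ (C ⊔ B)) ⊓ ¬D); (B ⊓ A)⊑∀r.D; B⊑¬(∃r.B)
   open: L(x₀) ⊇ {A, B, ¬D, ∀r.D, ∀r.¬B}
2. Hence (B ⊓ A) ⊑ (¬(∃r.B) ⊓ D): not entailed.

No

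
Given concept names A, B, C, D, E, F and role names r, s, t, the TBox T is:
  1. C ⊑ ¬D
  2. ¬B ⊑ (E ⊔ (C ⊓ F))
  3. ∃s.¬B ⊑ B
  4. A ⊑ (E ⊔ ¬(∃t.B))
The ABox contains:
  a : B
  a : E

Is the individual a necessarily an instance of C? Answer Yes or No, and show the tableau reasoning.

No

1. a : C?  L(a) = {B, E} ∪ {¬C}
   open: L(a) ⊇ {B, E, ¬A, ¬C} — a ∉ C possible
2. Hence a : C: not entailed.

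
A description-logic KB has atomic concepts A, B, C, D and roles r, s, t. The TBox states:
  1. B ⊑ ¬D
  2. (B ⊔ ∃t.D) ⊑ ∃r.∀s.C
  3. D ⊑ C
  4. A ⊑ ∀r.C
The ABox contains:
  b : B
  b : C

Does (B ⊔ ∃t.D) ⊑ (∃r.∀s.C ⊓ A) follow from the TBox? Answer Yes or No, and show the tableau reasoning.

No

1. (B ⊔ ∃t.D) ⊑ (∃r.∀s.C ⊓ A)  ⇔  ((B ⊔ ∃t.D) ⊓ (∀r.∃s.¬C ⊔ ¬A)) unsat w.r.t. T
   apply at x₀: (B ⊔ ∃t.D)⊑∃r.∀s.C
   open: L(x₀) ⊇ {B, ¬A, ¬D, ∃r.∀s.C} (+ ∃-successors)
2. Hence (B ⊔ ∃t.D) ⊑ (∃r.∀s.C ⊓ A): not entailed.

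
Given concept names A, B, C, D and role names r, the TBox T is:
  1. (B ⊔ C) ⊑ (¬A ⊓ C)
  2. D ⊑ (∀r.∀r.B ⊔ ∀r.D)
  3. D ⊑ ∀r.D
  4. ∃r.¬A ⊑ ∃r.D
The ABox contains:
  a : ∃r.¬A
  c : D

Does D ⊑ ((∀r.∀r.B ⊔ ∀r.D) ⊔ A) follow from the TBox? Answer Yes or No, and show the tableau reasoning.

1. D ⊑ ((∀r.∀r.B ⊔ ∀r.D) ⊔ A)  ⇔  (D ⊓ ((∃r.∃r.¬B ⊓ ∃r.¬D) ⊓ ¬A)) unsat w.r.t. T
   all branches close; clash {D, ¬D} at an ∃-successor
2. Hence D ⊑ ((∀r.∀r.B ⊔ ∀r.D) ⊔ A): entailed.

Yes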